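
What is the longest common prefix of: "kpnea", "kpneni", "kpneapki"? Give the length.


Words: kpnea, kpneni, kpneapki
  Position 0: all 'k' => match
  Position 1: all 'p' => match
  Position 2: all 'n' => match
  Position 3: all 'e' => match
  Position 4: ('a', 'n', 'a') => mismatch, stop
LCP = "kpne" (length 4)

4


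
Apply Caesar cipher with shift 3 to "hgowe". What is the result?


Caesar cipher: shift "hgowe" by 3
  'h' (pos 7) + 3 = pos 10 = 'k'
  'g' (pos 6) + 3 = pos 9 = 'j'
  'o' (pos 14) + 3 = pos 17 = 'r'
  'w' (pos 22) + 3 = pos 25 = 'z'
  'e' (pos 4) + 3 = pos 7 = 'h'
Result: kjrzh

kjrzh


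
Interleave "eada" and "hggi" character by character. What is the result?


Interleaving "eada" and "hggi":
  Position 0: 'e' from first, 'h' from second => "eh"
  Position 1: 'a' from first, 'g' from second => "ag"
  Position 2: 'd' from first, 'g' from second => "dg"
  Position 3: 'a' from first, 'i' from second => "ai"
Result: ehagdgai

ehagdgai


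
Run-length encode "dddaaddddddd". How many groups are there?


Input: dddaaddddddd
Scanning for consecutive runs:
  Group 1: 'd' x 3 (positions 0-2)
  Group 2: 'a' x 2 (positions 3-4)
  Group 3: 'd' x 7 (positions 5-11)
Total groups: 3

3


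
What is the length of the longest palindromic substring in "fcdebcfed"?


Input: "fcdebcfed"
Checking substrings for palindromes:
  No multi-char palindromic substrings found
Longest palindromic substring: "f" with length 1

1


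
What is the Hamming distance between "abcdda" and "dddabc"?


Comparing "abcdda" and "dddabc" position by position:
  Position 0: 'a' vs 'd' => differ
  Position 1: 'b' vs 'd' => differ
  Position 2: 'c' vs 'd' => differ
  Position 3: 'd' vs 'a' => differ
  Position 4: 'd' vs 'b' => differ
  Position 5: 'a' vs 'c' => differ
Total differences (Hamming distance): 6

6


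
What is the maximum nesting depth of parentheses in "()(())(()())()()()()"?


Input: "()(())(()())()()()()"
Tracking depth:
  Position 0 '(': depth becomes 1
  Position 1 ')': depth becomes 0
  Position 2 '(': depth becomes 1
  Position 3 '(': depth becomes 2
  Position 4 ')': depth becomes 1
  Position 5 ')': depth becomes 0
  Position 6 '(': depth becomes 1
  Position 7 '(': depth becomes 2
  Position 8 ')': depth becomes 1
  Position 9 '(': depth becomes 2
  Position 10 ')': depth becomes 1
  Position 11 ')': depth becomes 0
  Position 12 '(': depth becomes 1
  Position 13 ')': depth becomes 0
  Position 14 '(': depth becomes 1
  Position 15 ')': depth becomes 0
  Position 16 '(': depth becomes 1
  Position 17 ')': depth becomes 0
  Position 18 '(': depth becomes 1
  Position 19 ')': depth becomes 0
Maximum depth reached: 2

2


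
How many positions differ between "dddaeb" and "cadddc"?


Comparing "dddaeb" and "cadddc" position by position:
  Position 0: 'd' vs 'c' => DIFFER
  Position 1: 'd' vs 'a' => DIFFER
  Position 2: 'd' vs 'd' => same
  Position 3: 'a' vs 'd' => DIFFER
  Position 4: 'e' vs 'd' => DIFFER
  Position 5: 'b' vs 'c' => DIFFER
Positions that differ: 5

5


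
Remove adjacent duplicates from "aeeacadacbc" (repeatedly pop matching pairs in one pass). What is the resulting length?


Input: aeeacadacbc
Stack-based adjacent duplicate removal:
  Read 'a': push. Stack: a
  Read 'e': push. Stack: ae
  Read 'e': matches stack top 'e' => pop. Stack: a
  Read 'a': matches stack top 'a' => pop. Stack: (empty)
  Read 'c': push. Stack: c
  Read 'a': push. Stack: ca
  Read 'd': push. Stack: cad
  Read 'a': push. Stack: cada
  Read 'c': push. Stack: cadac
  Read 'b': push. Stack: cadacb
  Read 'c': push. Stack: cadacbc
Final stack: "cadacbc" (length 7)

7


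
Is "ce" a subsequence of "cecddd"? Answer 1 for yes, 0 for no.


Check if "ce" is a subsequence of "cecddd"
Greedy scan:
  Position 0 ('c'): matches sub[0] = 'c'
  Position 1 ('e'): matches sub[1] = 'e'
  Position 2 ('c'): no match needed
  Position 3 ('d'): no match needed
  Position 4 ('d'): no match needed
  Position 5 ('d'): no match needed
All 2 characters matched => is a subsequence

1


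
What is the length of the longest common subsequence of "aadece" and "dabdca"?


LCS of "aadece" and "dabdca"
DP table:
           d    a    b    d    c    a
      0    0    0    0    0    0    0
  a   0    0    1    1    1    1    1
  a   0    0    1    1    1    1    2
  d   0    1    1    1    2    2    2
  e   0    1    1    1    2    2    2
  c   0    1    1    1    2    3    3
  e   0    1    1    1    2    3    3
LCS length = dp[6][6] = 3

3


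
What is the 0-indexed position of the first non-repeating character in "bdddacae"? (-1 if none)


Input: bdddacae
Character frequencies:
  'a': 2
  'b': 1
  'c': 1
  'd': 3
  'e': 1
Scanning left to right for freq == 1:
  Position 0 ('b'): unique! => answer = 0

0


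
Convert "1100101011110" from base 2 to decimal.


Input: "1100101011110" in base 2
Positional expansion:
  Digit '1' (value 1) x 2^12 = 4096
  Digit '1' (value 1) x 2^11 = 2048
  Digit '0' (value 0) x 2^10 = 0
  Digit '0' (value 0) x 2^9 = 0
  Digit '1' (value 1) x 2^8 = 256
  Digit '0' (value 0) x 2^7 = 0
  Digit '1' (value 1) x 2^6 = 64
  Digit '0' (value 0) x 2^5 = 0
  Digit '1' (value 1) x 2^4 = 16
  Digit '1' (value 1) x 2^3 = 8
  Digit '1' (value 1) x 2^2 = 4
  Digit '1' (value 1) x 2^1 = 2
  Digit '0' (value 0) x 2^0 = 0
Sum = 6494

6494


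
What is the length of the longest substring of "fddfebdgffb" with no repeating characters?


Input: "fddfebdgffb"
Sliding window (track last position of each char):
  Position 0 ('f'): window [0,0] length 1 -- new best
  Position 1 ('d'): window [0,1] length 2 -- new best
  Position 2 ('d'): repeat (last at 1), move window start to 2
  Position 2 ('d'): window [2,2] length 1
  Position 3 ('f'): window [2,3] length 2
  Position 4 ('e'): window [2,4] length 3 -- new best
  Position 5 ('b'): window [2,5] length 4 -- new best
  Position 6 ('d'): repeat (last at 2), move window start to 3
  Position 6 ('d'): window [3,6] length 4
  Position 7 ('g'): window [3,7] length 5 -- new best
  Position 8 ('f'): repeat (last at 3), move window start to 4
  Position 8 ('f'): window [4,8] length 5
  Position 9 ('f'): repeat (last at 8), move window start to 9
  Position 9 ('f'): window [9,9] length 1
  Position 10 ('b'): window [9,10] length 2
Longest substring with no repeats: "febdg" with length 5

5


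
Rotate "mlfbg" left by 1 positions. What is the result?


Input: "mlfbg", rotate left by 1
First 1 characters: "m"
Remaining characters: "lfbg"
Concatenate remaining + first: "lfbg" + "m" = "lfbgm"

lfbgm


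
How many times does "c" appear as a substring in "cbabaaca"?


Searching for "c" in "cbabaaca"
Scanning each position:
  Position 0: "c" => MATCH
  Position 1: "b" => no
  Position 2: "a" => no
  Position 3: "b" => no
  Position 4: "a" => no
  Position 5: "a" => no
  Position 6: "c" => MATCH
  Position 7: "a" => no
Total occurrences: 2

2


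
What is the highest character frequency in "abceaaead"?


Input: abceaaead
Character counts:
  'a': 4
  'b': 1
  'c': 1
  'd': 1
  'e': 2
Maximum frequency: 4

4


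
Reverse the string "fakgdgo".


Input: fakgdgo
Reading characters right to left:
  Position 6: 'o'
  Position 5: 'g'
  Position 4: 'd'
  Position 3: 'g'
  Position 2: 'k'
  Position 1: 'a'
  Position 0: 'f'
Reversed: ogdgkaf

ogdgkaf


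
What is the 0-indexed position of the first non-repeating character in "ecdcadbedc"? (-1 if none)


Input: ecdcadbedc
Character frequencies:
  'a': 1
  'b': 1
  'c': 3
  'd': 3
  'e': 2
Scanning left to right for freq == 1:
  Position 0 ('e'): freq=2, skip
  Position 1 ('c'): freq=3, skip
  Position 2 ('d'): freq=3, skip
  Position 3 ('c'): freq=3, skip
  Position 4 ('a'): unique! => answer = 4

4


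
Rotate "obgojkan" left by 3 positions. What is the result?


Input: "obgojkan", rotate left by 3
First 3 characters: "obg"
Remaining characters: "ojkan"
Concatenate remaining + first: "ojkan" + "obg" = "ojkanobg"

ojkanobg


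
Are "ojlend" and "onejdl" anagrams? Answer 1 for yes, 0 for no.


Strings: "ojlend", "onejdl"
Sorted first:  dejlno
Sorted second: dejlno
Sorted forms match => anagrams

1


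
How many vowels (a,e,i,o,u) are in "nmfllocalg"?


Input: nmfllocalg
Checking each character:
  'n' at position 0: consonant
  'm' at position 1: consonant
  'f' at position 2: consonant
  'l' at position 3: consonant
  'l' at position 4: consonant
  'o' at position 5: vowel (running total: 1)
  'c' at position 6: consonant
  'a' at position 7: vowel (running total: 2)
  'l' at position 8: consonant
  'g' at position 9: consonant
Total vowels: 2

2


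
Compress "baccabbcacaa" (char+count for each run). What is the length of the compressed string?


Input: baccabbcacaa
Runs:
  'b' x 1 => "b1"
  'a' x 1 => "a1"
  'c' x 2 => "c2"
  'a' x 1 => "a1"
  'b' x 2 => "b2"
  'c' x 1 => "c1"
  'a' x 1 => "a1"
  'c' x 1 => "c1"
  'a' x 2 => "a2"
Compressed: "b1a1c2a1b2c1a1c1a2"
Compressed length: 18

18


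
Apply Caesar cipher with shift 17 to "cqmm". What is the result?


Caesar cipher: shift "cqmm" by 17
  'c' (pos 2) + 17 = pos 19 = 't'
  'q' (pos 16) + 17 = pos 7 = 'h'
  'm' (pos 12) + 17 = pos 3 = 'd'
  'm' (pos 12) + 17 = pos 3 = 'd'
Result: thdd

thdd


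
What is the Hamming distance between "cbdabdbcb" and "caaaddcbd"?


Comparing "cbdabdbcb" and "caaaddcbd" position by position:
  Position 0: 'c' vs 'c' => same
  Position 1: 'b' vs 'a' => differ
  Position 2: 'd' vs 'a' => differ
  Position 3: 'a' vs 'a' => same
  Position 4: 'b' vs 'd' => differ
  Position 5: 'd' vs 'd' => same
  Position 6: 'b' vs 'c' => differ
  Position 7: 'c' vs 'b' => differ
  Position 8: 'b' vs 'd' => differ
Total differences (Hamming distance): 6

6


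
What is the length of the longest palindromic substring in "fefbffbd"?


Input: "fefbffbd"
Checking substrings for palindromes:
  [3:7] "bffb" (len 4) => palindrome
  [0:3] "fef" (len 3) => palindrome
  [2:5] "fbf" (len 3) => palindrome
  [4:6] "ff" (len 2) => palindrome
Longest palindromic substring: "bffb" with length 4

4


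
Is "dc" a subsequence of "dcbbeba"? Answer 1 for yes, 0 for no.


Check if "dc" is a subsequence of "dcbbeba"
Greedy scan:
  Position 0 ('d'): matches sub[0] = 'd'
  Position 1 ('c'): matches sub[1] = 'c'
  Position 2 ('b'): no match needed
  Position 3 ('b'): no match needed
  Position 4 ('e'): no match needed
  Position 5 ('b'): no match needed
  Position 6 ('a'): no match needed
All 2 characters matched => is a subsequence

1


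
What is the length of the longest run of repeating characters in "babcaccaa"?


Input: "babcaccaa"
Scanning for longest run:
  Position 1 ('a'): new char, reset run to 1
  Position 2 ('b'): new char, reset run to 1
  Position 3 ('c'): new char, reset run to 1
  Position 4 ('a'): new char, reset run to 1
  Position 5 ('c'): new char, reset run to 1
  Position 6 ('c'): continues run of 'c', length=2
  Position 7 ('a'): new char, reset run to 1
  Position 8 ('a'): continues run of 'a', length=2
Longest run: 'c' with length 2

2


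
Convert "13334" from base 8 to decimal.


Input: "13334" in base 8
Positional expansion:
  Digit '1' (value 1) x 8^4 = 4096
  Digit '3' (value 3) x 8^3 = 1536
  Digit '3' (value 3) x 8^2 = 192
  Digit '3' (value 3) x 8^1 = 24
  Digit '4' (value 4) x 8^0 = 4
Sum = 5852

5852


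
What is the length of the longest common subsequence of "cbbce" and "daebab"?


LCS of "cbbce" and "daebab"
DP table:
           d    a    e    b    a    b
      0    0    0    0    0    0    0
  c   0    0    0    0    0    0    0
  b   0    0    0    0    1    1    1
  b   0    0    0    0    1    1    2
  c   0    0    0    0    1    1    2
  e   0    0    0    1    1    1    2
LCS length = dp[5][6] = 2

2


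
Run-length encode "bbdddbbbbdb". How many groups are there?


Input: bbdddbbbbdb
Scanning for consecutive runs:
  Group 1: 'b' x 2 (positions 0-1)
  Group 2: 'd' x 3 (positions 2-4)
  Group 3: 'b' x 4 (positions 5-8)
  Group 4: 'd' x 1 (positions 9-9)
  Group 5: 'b' x 1 (positions 10-10)
Total groups: 5

5


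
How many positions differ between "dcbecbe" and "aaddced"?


Comparing "dcbecbe" and "aaddced" position by position:
  Position 0: 'd' vs 'a' => DIFFER
  Position 1: 'c' vs 'a' => DIFFER
  Position 2: 'b' vs 'd' => DIFFER
  Position 3: 'e' vs 'd' => DIFFER
  Position 4: 'c' vs 'c' => same
  Position 5: 'b' vs 'e' => DIFFER
  Position 6: 'e' vs 'd' => DIFFER
Positions that differ: 6

6


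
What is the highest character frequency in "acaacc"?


Input: acaacc
Character counts:
  'a': 3
  'c': 3
Maximum frequency: 3

3


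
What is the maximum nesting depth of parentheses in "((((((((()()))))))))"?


Input: "((((((((()()))))))))"
Tracking depth:
  Position 0 '(': depth becomes 1
  Position 1 '(': depth becomes 2
  Position 2 '(': depth becomes 3
  Position 3 '(': depth becomes 4
  Position 4 '(': depth becomes 5
  Position 5 '(': depth becomes 6
  Position 6 '(': depth becomes 7
  Position 7 '(': depth becomes 8
  Position 8 '(': depth becomes 9
  Position 9 ')': depth becomes 8
  Position 10 '(': depth becomes 9
  Position 11 ')': depth becomes 8
  Position 12 ')': depth becomes 7
  Position 13 ')': depth becomes 6
  Position 14 ')': depth becomes 5
  Position 15 ')': depth becomes 4
  Position 16 ')': depth becomes 3
  Position 17 ')': depth becomes 2
  Position 18 ')': depth becomes 1
  Position 19 ')': depth becomes 0
Maximum depth reached: 9

9


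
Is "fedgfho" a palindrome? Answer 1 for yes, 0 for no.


Input: fedgfho
Reversed: ohfgdef
  Compare pos 0 ('f') with pos 6 ('o'): MISMATCH
  Compare pos 1 ('e') with pos 5 ('h'): MISMATCH
  Compare pos 2 ('d') with pos 4 ('f'): MISMATCH
Result: not a palindrome

0


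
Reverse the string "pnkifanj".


Input: pnkifanj
Reading characters right to left:
  Position 7: 'j'
  Position 6: 'n'
  Position 5: 'a'
  Position 4: 'f'
  Position 3: 'i'
  Position 2: 'k'
  Position 1: 'n'
  Position 0: 'p'
Reversed: jnafiknp

jnafiknp


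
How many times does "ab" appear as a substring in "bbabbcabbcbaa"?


Searching for "ab" in "bbabbcabbcbaa"
Scanning each position:
  Position 0: "bb" => no
  Position 1: "ba" => no
  Position 2: "ab" => MATCH
  Position 3: "bb" => no
  Position 4: "bc" => no
  Position 5: "ca" => no
  Position 6: "ab" => MATCH
  Position 7: "bb" => no
  Position 8: "bc" => no
  Position 9: "cb" => no
  Position 10: "ba" => no
  Position 11: "aa" => no
Total occurrences: 2

2


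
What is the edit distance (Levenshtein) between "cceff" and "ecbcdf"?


Computing edit distance: "cceff" -> "ecbcdf"
DP table:
           e    c    b    c    d    f
      0    1    2    3    4    5    6
  c   1    1    1    2    3    4    5
  c   2    2    1    2    2    3    4
  e   3    2    2    2    3    3    4
  f   4    3    3    3    3    4    3
  f   5    4    4    4    4    4    4
Edit distance = dp[5][6] = 4

4


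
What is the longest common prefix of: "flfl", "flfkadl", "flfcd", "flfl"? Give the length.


Words: flfl, flfkadl, flfcd, flfl
  Position 0: all 'f' => match
  Position 1: all 'l' => match
  Position 2: all 'f' => match
  Position 3: ('l', 'k', 'c', 'l') => mismatch, stop
LCP = "flf" (length 3)

3


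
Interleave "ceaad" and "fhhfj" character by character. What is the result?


Interleaving "ceaad" and "fhhfj":
  Position 0: 'c' from first, 'f' from second => "cf"
  Position 1: 'e' from first, 'h' from second => "eh"
  Position 2: 'a' from first, 'h' from second => "ah"
  Position 3: 'a' from first, 'f' from second => "af"
  Position 4: 'd' from first, 'j' from second => "dj"
Result: cfehahafdj

cfehahafdj


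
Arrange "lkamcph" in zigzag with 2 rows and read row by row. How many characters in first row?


Zigzag "lkamcph" into 2 rows:
Placing characters:
  'l' => row 0
  'k' => row 1
  'a' => row 0
  'm' => row 1
  'c' => row 0
  'p' => row 1
  'h' => row 0
Rows:
  Row 0: "lach"
  Row 1: "kmp"
First row length: 4

4


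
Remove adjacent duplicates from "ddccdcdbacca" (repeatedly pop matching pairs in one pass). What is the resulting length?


Input: ddccdcdbacca
Stack-based adjacent duplicate removal:
  Read 'd': push. Stack: d
  Read 'd': matches stack top 'd' => pop. Stack: (empty)
  Read 'c': push. Stack: c
  Read 'c': matches stack top 'c' => pop. Stack: (empty)
  Read 'd': push. Stack: d
  Read 'c': push. Stack: dc
  Read 'd': push. Stack: dcd
  Read 'b': push. Stack: dcdb
  Read 'a': push. Stack: dcdba
  Read 'c': push. Stack: dcdbac
  Read 'c': matches stack top 'c' => pop. Stack: dcdba
  Read 'a': matches stack top 'a' => pop. Stack: dcdb
Final stack: "dcdb" (length 4)

4


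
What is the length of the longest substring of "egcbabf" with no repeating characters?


Input: "egcbabf"
Sliding window (track last position of each char):
  Position 0 ('e'): window [0,0] length 1 -- new best
  Position 1 ('g'): window [0,1] length 2 -- new best
  Position 2 ('c'): window [0,2] length 3 -- new best
  Position 3 ('b'): window [0,3] length 4 -- new best
  Position 4 ('a'): window [0,4] length 5 -- new best
  Position 5 ('b'): repeat (last at 3), move window start to 4
  Position 5 ('b'): window [4,5] length 2
  Position 6 ('f'): window [4,6] length 3
Longest substring with no repeats: "egcba" with length 5

5


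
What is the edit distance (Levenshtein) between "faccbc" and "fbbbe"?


Computing edit distance: "faccbc" -> "fbbbe"
DP table:
           f    b    b    b    e
      0    1    2    3    4    5
  f   1    0    1    2    3    4
  a   2    1    1    2    3    4
  c   3    2    2    2    3    4
  c   4    3    3    3    3    4
  b   5    4    3    3    3    4
  c   6    5    4    4    4    4
Edit distance = dp[6][5] = 4

4


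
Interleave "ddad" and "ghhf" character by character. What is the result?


Interleaving "ddad" and "ghhf":
  Position 0: 'd' from first, 'g' from second => "dg"
  Position 1: 'd' from first, 'h' from second => "dh"
  Position 2: 'a' from first, 'h' from second => "ah"
  Position 3: 'd' from first, 'f' from second => "df"
Result: dgdhahdf

dgdhahdf


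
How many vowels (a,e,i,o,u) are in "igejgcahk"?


Input: igejgcahk
Checking each character:
  'i' at position 0: vowel (running total: 1)
  'g' at position 1: consonant
  'e' at position 2: vowel (running total: 2)
  'j' at position 3: consonant
  'g' at position 4: consonant
  'c' at position 5: consonant
  'a' at position 6: vowel (running total: 3)
  'h' at position 7: consonant
  'k' at position 8: consonant
Total vowels: 3

3


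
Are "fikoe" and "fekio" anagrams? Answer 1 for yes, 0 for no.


Strings: "fikoe", "fekio"
Sorted first:  efiko
Sorted second: efiko
Sorted forms match => anagrams

1


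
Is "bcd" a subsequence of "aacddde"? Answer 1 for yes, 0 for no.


Check if "bcd" is a subsequence of "aacddde"
Greedy scan:
  Position 0 ('a'): no match needed
  Position 1 ('a'): no match needed
  Position 2 ('c'): no match needed
  Position 3 ('d'): no match needed
  Position 4 ('d'): no match needed
  Position 5 ('d'): no match needed
  Position 6 ('e'): no match needed
Only matched 0/3 characters => not a subsequence

0


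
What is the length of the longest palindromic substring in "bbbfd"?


Input: "bbbfd"
Checking substrings for palindromes:
  [0:3] "bbb" (len 3) => palindrome
  [0:2] "bb" (len 2) => palindrome
  [1:3] "bb" (len 2) => palindrome
Longest palindromic substring: "bbb" with length 3

3


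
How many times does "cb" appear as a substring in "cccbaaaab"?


Searching for "cb" in "cccbaaaab"
Scanning each position:
  Position 0: "cc" => no
  Position 1: "cc" => no
  Position 2: "cb" => MATCH
  Position 3: "ba" => no
  Position 4: "aa" => no
  Position 5: "aa" => no
  Position 6: "aa" => no
  Position 7: "ab" => no
Total occurrences: 1

1


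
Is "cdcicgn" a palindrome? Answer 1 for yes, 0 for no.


Input: cdcicgn
Reversed: ngcicdc
  Compare pos 0 ('c') with pos 6 ('n'): MISMATCH
  Compare pos 1 ('d') with pos 5 ('g'): MISMATCH
  Compare pos 2 ('c') with pos 4 ('c'): match
Result: not a palindrome

0


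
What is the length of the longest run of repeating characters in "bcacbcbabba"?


Input: "bcacbcbabba"
Scanning for longest run:
  Position 1 ('c'): new char, reset run to 1
  Position 2 ('a'): new char, reset run to 1
  Position 3 ('c'): new char, reset run to 1
  Position 4 ('b'): new char, reset run to 1
  Position 5 ('c'): new char, reset run to 1
  Position 6 ('b'): new char, reset run to 1
  Position 7 ('a'): new char, reset run to 1
  Position 8 ('b'): new char, reset run to 1
  Position 9 ('b'): continues run of 'b', length=2
  Position 10 ('a'): new char, reset run to 1
Longest run: 'b' with length 2

2


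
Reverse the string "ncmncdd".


Input: ncmncdd
Reading characters right to left:
  Position 6: 'd'
  Position 5: 'd'
  Position 4: 'c'
  Position 3: 'n'
  Position 2: 'm'
  Position 1: 'c'
  Position 0: 'n'
Reversed: ddcnmcn

ddcnmcn


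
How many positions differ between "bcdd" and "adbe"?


Comparing "bcdd" and "adbe" position by position:
  Position 0: 'b' vs 'a' => DIFFER
  Position 1: 'c' vs 'd' => DIFFER
  Position 2: 'd' vs 'b' => DIFFER
  Position 3: 'd' vs 'e' => DIFFER
Positions that differ: 4

4


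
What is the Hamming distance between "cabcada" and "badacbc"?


Comparing "cabcada" and "badacbc" position by position:
  Position 0: 'c' vs 'b' => differ
  Position 1: 'a' vs 'a' => same
  Position 2: 'b' vs 'd' => differ
  Position 3: 'c' vs 'a' => differ
  Position 4: 'a' vs 'c' => differ
  Position 5: 'd' vs 'b' => differ
  Position 6: 'a' vs 'c' => differ
Total differences (Hamming distance): 6

6


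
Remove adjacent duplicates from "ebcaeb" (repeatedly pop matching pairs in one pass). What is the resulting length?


Input: ebcaeb
Stack-based adjacent duplicate removal:
  Read 'e': push. Stack: e
  Read 'b': push. Stack: eb
  Read 'c': push. Stack: ebc
  Read 'a': push. Stack: ebca
  Read 'e': push. Stack: ebcae
  Read 'b': push. Stack: ebcaeb
Final stack: "ebcaeb" (length 6)

6


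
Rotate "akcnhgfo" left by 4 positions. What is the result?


Input: "akcnhgfo", rotate left by 4
First 4 characters: "akcn"
Remaining characters: "hgfo"
Concatenate remaining + first: "hgfo" + "akcn" = "hgfoakcn"

hgfoakcn


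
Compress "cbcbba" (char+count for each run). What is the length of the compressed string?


Input: cbcbba
Runs:
  'c' x 1 => "c1"
  'b' x 1 => "b1"
  'c' x 1 => "c1"
  'b' x 2 => "b2"
  'a' x 1 => "a1"
Compressed: "c1b1c1b2a1"
Compressed length: 10

10


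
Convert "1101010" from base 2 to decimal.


Input: "1101010" in base 2
Positional expansion:
  Digit '1' (value 1) x 2^6 = 64
  Digit '1' (value 1) x 2^5 = 32
  Digit '0' (value 0) x 2^4 = 0
  Digit '1' (value 1) x 2^3 = 8
  Digit '0' (value 0) x 2^2 = 0
  Digit '1' (value 1) x 2^1 = 2
  Digit '0' (value 0) x 2^0 = 0
Sum = 106

106


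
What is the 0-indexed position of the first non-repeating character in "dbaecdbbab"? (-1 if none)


Input: dbaecdbbab
Character frequencies:
  'a': 2
  'b': 4
  'c': 1
  'd': 2
  'e': 1
Scanning left to right for freq == 1:
  Position 0 ('d'): freq=2, skip
  Position 1 ('b'): freq=4, skip
  Position 2 ('a'): freq=2, skip
  Position 3 ('e'): unique! => answer = 3

3


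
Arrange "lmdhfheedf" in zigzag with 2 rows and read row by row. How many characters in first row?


Zigzag "lmdhfheedf" into 2 rows:
Placing characters:
  'l' => row 0
  'm' => row 1
  'd' => row 0
  'h' => row 1
  'f' => row 0
  'h' => row 1
  'e' => row 0
  'e' => row 1
  'd' => row 0
  'f' => row 1
Rows:
  Row 0: "ldfed"
  Row 1: "mhhef"
First row length: 5

5


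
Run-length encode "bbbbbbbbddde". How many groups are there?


Input: bbbbbbbbddde
Scanning for consecutive runs:
  Group 1: 'b' x 8 (positions 0-7)
  Group 2: 'd' x 3 (positions 8-10)
  Group 3: 'e' x 1 (positions 11-11)
Total groups: 3

3


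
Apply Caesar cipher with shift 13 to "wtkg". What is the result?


Caesar cipher: shift "wtkg" by 13
  'w' (pos 22) + 13 = pos 9 = 'j'
  't' (pos 19) + 13 = pos 6 = 'g'
  'k' (pos 10) + 13 = pos 23 = 'x'
  'g' (pos 6) + 13 = pos 19 = 't'
Result: jgxt

jgxt


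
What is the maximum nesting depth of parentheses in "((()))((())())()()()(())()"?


Input: "((()))((())())()()()(())()"
Tracking depth:
  Position 0 '(': depth becomes 1
  Position 1 '(': depth becomes 2
  Position 2 '(': depth becomes 3
  Position 3 ')': depth becomes 2
  Position 4 ')': depth becomes 1
  Position 5 ')': depth becomes 0
  Position 6 '(': depth becomes 1
  Position 7 '(': depth becomes 2
  Position 8 '(': depth becomes 3
  Position 9 ')': depth becomes 2
  Position 10 ')': depth becomes 1
  Position 11 '(': depth becomes 2
  Position 12 ')': depth becomes 1
  Position 13 ')': depth becomes 0
  Position 14 '(': depth becomes 1
  Position 15 ')': depth becomes 0
  Position 16 '(': depth becomes 1
  Position 17 ')': depth becomes 0
  Position 18 '(': depth becomes 1
  Position 19 ')': depth becomes 0
  Position 20 '(': depth becomes 1
  Position 21 '(': depth becomes 2
  Position 22 ')': depth becomes 1
  Position 23 ')': depth becomes 0
  Position 24 '(': depth becomes 1
  Position 25 ')': depth becomes 0
Maximum depth reached: 3

3


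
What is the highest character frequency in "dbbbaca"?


Input: dbbbaca
Character counts:
  'a': 2
  'b': 3
  'c': 1
  'd': 1
Maximum frequency: 3

3


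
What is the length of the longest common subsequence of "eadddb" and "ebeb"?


LCS of "eadddb" and "ebeb"
DP table:
           e    b    e    b
      0    0    0    0    0
  e   0    1    1    1    1
  a   0    1    1    1    1
  d   0    1    1    1    1
  d   0    1    1    1    1
  d   0    1    1    1    1
  b   0    1    2    2    2
LCS length = dp[6][4] = 2

2


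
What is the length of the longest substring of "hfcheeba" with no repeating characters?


Input: "hfcheeba"
Sliding window (track last position of each char):
  Position 0 ('h'): window [0,0] length 1 -- new best
  Position 1 ('f'): window [0,1] length 2 -- new best
  Position 2 ('c'): window [0,2] length 3 -- new best
  Position 3 ('h'): repeat (last at 0), move window start to 1
  Position 3 ('h'): window [1,3] length 3
  Position 4 ('e'): window [1,4] length 4 -- new best
  Position 5 ('e'): repeat (last at 4), move window start to 5
  Position 5 ('e'): window [5,5] length 1
  Position 6 ('b'): window [5,6] length 2
  Position 7 ('a'): window [5,7] length 3
Longest substring with no repeats: "fche" with length 4

4


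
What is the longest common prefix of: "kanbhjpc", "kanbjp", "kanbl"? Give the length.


Words: kanbhjpc, kanbjp, kanbl
  Position 0: all 'k' => match
  Position 1: all 'a' => match
  Position 2: all 'n' => match
  Position 3: all 'b' => match
  Position 4: ('h', 'j', 'l') => mismatch, stop
LCP = "kanb" (length 4)

4


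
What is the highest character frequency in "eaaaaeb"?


Input: eaaaaeb
Character counts:
  'a': 4
  'b': 1
  'e': 2
Maximum frequency: 4

4


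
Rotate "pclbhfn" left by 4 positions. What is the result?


Input: "pclbhfn", rotate left by 4
First 4 characters: "pclb"
Remaining characters: "hfn"
Concatenate remaining + first: "hfn" + "pclb" = "hfnpclb"

hfnpclb


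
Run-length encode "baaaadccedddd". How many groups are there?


Input: baaaadccedddd
Scanning for consecutive runs:
  Group 1: 'b' x 1 (positions 0-0)
  Group 2: 'a' x 4 (positions 1-4)
  Group 3: 'd' x 1 (positions 5-5)
  Group 4: 'c' x 2 (positions 6-7)
  Group 5: 'e' x 1 (positions 8-8)
  Group 6: 'd' x 4 (positions 9-12)
Total groups: 6

6


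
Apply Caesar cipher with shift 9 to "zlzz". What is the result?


Caesar cipher: shift "zlzz" by 9
  'z' (pos 25) + 9 = pos 8 = 'i'
  'l' (pos 11) + 9 = pos 20 = 'u'
  'z' (pos 25) + 9 = pos 8 = 'i'
  'z' (pos 25) + 9 = pos 8 = 'i'
Result: iuii

iuii


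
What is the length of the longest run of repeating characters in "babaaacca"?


Input: "babaaacca"
Scanning for longest run:
  Position 1 ('a'): new char, reset run to 1
  Position 2 ('b'): new char, reset run to 1
  Position 3 ('a'): new char, reset run to 1
  Position 4 ('a'): continues run of 'a', length=2
  Position 5 ('a'): continues run of 'a', length=3
  Position 6 ('c'): new char, reset run to 1
  Position 7 ('c'): continues run of 'c', length=2
  Position 8 ('a'): new char, reset run to 1
Longest run: 'a' with length 3

3


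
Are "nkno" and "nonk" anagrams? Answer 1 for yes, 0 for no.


Strings: "nkno", "nonk"
Sorted first:  knno
Sorted second: knno
Sorted forms match => anagrams

1


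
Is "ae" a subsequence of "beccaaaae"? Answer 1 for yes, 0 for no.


Check if "ae" is a subsequence of "beccaaaae"
Greedy scan:
  Position 0 ('b'): no match needed
  Position 1 ('e'): no match needed
  Position 2 ('c'): no match needed
  Position 3 ('c'): no match needed
  Position 4 ('a'): matches sub[0] = 'a'
  Position 5 ('a'): no match needed
  Position 6 ('a'): no match needed
  Position 7 ('a'): no match needed
  Position 8 ('e'): matches sub[1] = 'e'
All 2 characters matched => is a subsequence

1


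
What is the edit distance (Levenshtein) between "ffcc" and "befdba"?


Computing edit distance: "ffcc" -> "befdba"
DP table:
           b    e    f    d    b    a
      0    1    2    3    4    5    6
  f   1    1    2    2    3    4    5
  f   2    2    2    2    3    4    5
  c   3    3    3    3    3    4    5
  c   4    4    4    4    4    4    5
Edit distance = dp[4][6] = 5

5


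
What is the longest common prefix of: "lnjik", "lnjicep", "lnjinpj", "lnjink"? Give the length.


Words: lnjik, lnjicep, lnjinpj, lnjink
  Position 0: all 'l' => match
  Position 1: all 'n' => match
  Position 2: all 'j' => match
  Position 3: all 'i' => match
  Position 4: ('k', 'c', 'n', 'n') => mismatch, stop
LCP = "lnji" (length 4)

4


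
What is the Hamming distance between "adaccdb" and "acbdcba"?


Comparing "adaccdb" and "acbdcba" position by position:
  Position 0: 'a' vs 'a' => same
  Position 1: 'd' vs 'c' => differ
  Position 2: 'a' vs 'b' => differ
  Position 3: 'c' vs 'd' => differ
  Position 4: 'c' vs 'c' => same
  Position 5: 'd' vs 'b' => differ
  Position 6: 'b' vs 'a' => differ
Total differences (Hamming distance): 5

5


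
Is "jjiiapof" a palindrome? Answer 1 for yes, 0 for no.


Input: jjiiapof
Reversed: fopaiijj
  Compare pos 0 ('j') with pos 7 ('f'): MISMATCH
  Compare pos 1 ('j') with pos 6 ('o'): MISMATCH
  Compare pos 2 ('i') with pos 5 ('p'): MISMATCH
  Compare pos 3 ('i') with pos 4 ('a'): MISMATCH
Result: not a palindrome

0


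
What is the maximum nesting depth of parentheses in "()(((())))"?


Input: "()(((())))"
Tracking depth:
  Position 0 '(': depth becomes 1
  Position 1 ')': depth becomes 0
  Position 2 '(': depth becomes 1
  Position 3 '(': depth becomes 2
  Position 4 '(': depth becomes 3
  Position 5 '(': depth becomes 4
  Position 6 ')': depth becomes 3
  Position 7 ')': depth becomes 2
  Position 8 ')': depth becomes 1
  Position 9 ')': depth becomes 0
Maximum depth reached: 4

4


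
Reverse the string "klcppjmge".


Input: klcppjmge
Reading characters right to left:
  Position 8: 'e'
  Position 7: 'g'
  Position 6: 'm'
  Position 5: 'j'
  Position 4: 'p'
  Position 3: 'p'
  Position 2: 'c'
  Position 1: 'l'
  Position 0: 'k'
Reversed: egmjppclk

egmjppclk


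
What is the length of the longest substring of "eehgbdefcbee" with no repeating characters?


Input: "eehgbdefcbee"
Sliding window (track last position of each char):
  Position 0 ('e'): window [0,0] length 1 -- new best
  Position 1 ('e'): repeat (last at 0), move window start to 1
  Position 1 ('e'): window [1,1] length 1
  Position 2 ('h'): window [1,2] length 2 -- new best
  Position 3 ('g'): window [1,3] length 3 -- new best
  Position 4 ('b'): window [1,4] length 4 -- new best
  Position 5 ('d'): window [1,5] length 5 -- new best
  Position 6 ('e'): repeat (last at 1), move window start to 2
  Position 6 ('e'): window [2,6] length 5
  Position 7 ('f'): window [2,7] length 6 -- new best
  Position 8 ('c'): window [2,8] length 7 -- new best
  Position 9 ('b'): repeat (last at 4), move window start to 5
  Position 9 ('b'): window [5,9] length 5
  Position 10 ('e'): repeat (last at 6), move window start to 7
  Position 10 ('e'): window [7,10] length 4
  Position 11 ('e'): repeat (last at 10), move window start to 11
  Position 11 ('e'): window [11,11] length 1
Longest substring with no repeats: "hgbdefc" with length 7

7


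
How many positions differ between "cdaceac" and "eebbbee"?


Comparing "cdaceac" and "eebbbee" position by position:
  Position 0: 'c' vs 'e' => DIFFER
  Position 1: 'd' vs 'e' => DIFFER
  Position 2: 'a' vs 'b' => DIFFER
  Position 3: 'c' vs 'b' => DIFFER
  Position 4: 'e' vs 'b' => DIFFER
  Position 5: 'a' vs 'e' => DIFFER
  Position 6: 'c' vs 'e' => DIFFER
Positions that differ: 7

7


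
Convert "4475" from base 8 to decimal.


Input: "4475" in base 8
Positional expansion:
  Digit '4' (value 4) x 8^3 = 2048
  Digit '4' (value 4) x 8^2 = 256
  Digit '7' (value 7) x 8^1 = 56
  Digit '5' (value 5) x 8^0 = 5
Sum = 2365

2365


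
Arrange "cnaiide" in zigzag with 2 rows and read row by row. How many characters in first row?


Zigzag "cnaiide" into 2 rows:
Placing characters:
  'c' => row 0
  'n' => row 1
  'a' => row 0
  'i' => row 1
  'i' => row 0
  'd' => row 1
  'e' => row 0
Rows:
  Row 0: "caie"
  Row 1: "nid"
First row length: 4

4


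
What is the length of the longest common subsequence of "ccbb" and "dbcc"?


LCS of "ccbb" and "dbcc"
DP table:
           d    b    c    c
      0    0    0    0    0
  c   0    0    0    1    1
  c   0    0    0    1    2
  b   0    0    1    1    2
  b   0    0    1    1    2
LCS length = dp[4][4] = 2

2


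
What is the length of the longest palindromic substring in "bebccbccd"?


Input: "bebccbccd"
Checking substrings for palindromes:
  [3:8] "ccbcc" (len 5) => palindrome
  [2:6] "bccb" (len 4) => palindrome
  [0:3] "beb" (len 3) => palindrome
  [4:7] "cbc" (len 3) => palindrome
  [3:5] "cc" (len 2) => palindrome
  [6:8] "cc" (len 2) => palindrome
Longest palindromic substring: "ccbcc" with length 5

5


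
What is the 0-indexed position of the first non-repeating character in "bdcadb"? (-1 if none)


Input: bdcadb
Character frequencies:
  'a': 1
  'b': 2
  'c': 1
  'd': 2
Scanning left to right for freq == 1:
  Position 0 ('b'): freq=2, skip
  Position 1 ('d'): freq=2, skip
  Position 2 ('c'): unique! => answer = 2

2


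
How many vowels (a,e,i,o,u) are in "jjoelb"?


Input: jjoelb
Checking each character:
  'j' at position 0: consonant
  'j' at position 1: consonant
  'o' at position 2: vowel (running total: 1)
  'e' at position 3: vowel (running total: 2)
  'l' at position 4: consonant
  'b' at position 5: consonant
Total vowels: 2

2


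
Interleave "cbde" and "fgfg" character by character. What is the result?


Interleaving "cbde" and "fgfg":
  Position 0: 'c' from first, 'f' from second => "cf"
  Position 1: 'b' from first, 'g' from second => "bg"
  Position 2: 'd' from first, 'f' from second => "df"
  Position 3: 'e' from first, 'g' from second => "eg"
Result: cfbgdfeg

cfbgdfeg


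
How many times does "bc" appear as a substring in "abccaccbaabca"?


Searching for "bc" in "abccaccbaabca"
Scanning each position:
  Position 0: "ab" => no
  Position 1: "bc" => MATCH
  Position 2: "cc" => no
  Position 3: "ca" => no
  Position 4: "ac" => no
  Position 5: "cc" => no
  Position 6: "cb" => no
  Position 7: "ba" => no
  Position 8: "aa" => no
  Position 9: "ab" => no
  Position 10: "bc" => MATCH
  Position 11: "ca" => no
Total occurrences: 2

2


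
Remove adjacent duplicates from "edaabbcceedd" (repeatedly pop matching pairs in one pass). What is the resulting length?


Input: edaabbcceedd
Stack-based adjacent duplicate removal:
  Read 'e': push. Stack: e
  Read 'd': push. Stack: ed
  Read 'a': push. Stack: eda
  Read 'a': matches stack top 'a' => pop. Stack: ed
  Read 'b': push. Stack: edb
  Read 'b': matches stack top 'b' => pop. Stack: ed
  Read 'c': push. Stack: edc
  Read 'c': matches stack top 'c' => pop. Stack: ed
  Read 'e': push. Stack: ede
  Read 'e': matches stack top 'e' => pop. Stack: ed
  Read 'd': matches stack top 'd' => pop. Stack: e
  Read 'd': push. Stack: ed
Final stack: "ed" (length 2)

2


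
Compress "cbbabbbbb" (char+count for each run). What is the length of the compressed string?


Input: cbbabbbbb
Runs:
  'c' x 1 => "c1"
  'b' x 2 => "b2"
  'a' x 1 => "a1"
  'b' x 5 => "b5"
Compressed: "c1b2a1b5"
Compressed length: 8

8


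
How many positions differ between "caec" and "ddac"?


Comparing "caec" and "ddac" position by position:
  Position 0: 'c' vs 'd' => DIFFER
  Position 1: 'a' vs 'd' => DIFFER
  Position 2: 'e' vs 'a' => DIFFER
  Position 3: 'c' vs 'c' => same
Positions that differ: 3

3


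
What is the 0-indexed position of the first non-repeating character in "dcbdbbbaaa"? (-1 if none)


Input: dcbdbbbaaa
Character frequencies:
  'a': 3
  'b': 4
  'c': 1
  'd': 2
Scanning left to right for freq == 1:
  Position 0 ('d'): freq=2, skip
  Position 1 ('c'): unique! => answer = 1

1


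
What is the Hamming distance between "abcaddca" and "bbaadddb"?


Comparing "abcaddca" and "bbaadddb" position by position:
  Position 0: 'a' vs 'b' => differ
  Position 1: 'b' vs 'b' => same
  Position 2: 'c' vs 'a' => differ
  Position 3: 'a' vs 'a' => same
  Position 4: 'd' vs 'd' => same
  Position 5: 'd' vs 'd' => same
  Position 6: 'c' vs 'd' => differ
  Position 7: 'a' vs 'b' => differ
Total differences (Hamming distance): 4

4


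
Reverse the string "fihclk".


Input: fihclk
Reading characters right to left:
  Position 5: 'k'
  Position 4: 'l'
  Position 3: 'c'
  Position 2: 'h'
  Position 1: 'i'
  Position 0: 'f'
Reversed: klchif

klchif


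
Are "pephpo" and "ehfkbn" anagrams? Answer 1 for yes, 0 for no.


Strings: "pephpo", "ehfkbn"
Sorted first:  ehoppp
Sorted second: befhkn
Differ at position 0: 'e' vs 'b' => not anagrams

0


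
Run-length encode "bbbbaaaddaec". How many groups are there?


Input: bbbbaaaddaec
Scanning for consecutive runs:
  Group 1: 'b' x 4 (positions 0-3)
  Group 2: 'a' x 3 (positions 4-6)
  Group 3: 'd' x 2 (positions 7-8)
  Group 4: 'a' x 1 (positions 9-9)
  Group 5: 'e' x 1 (positions 10-10)
  Group 6: 'c' x 1 (positions 11-11)
Total groups: 6

6


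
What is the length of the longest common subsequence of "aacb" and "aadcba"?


LCS of "aacb" and "aadcba"
DP table:
           a    a    d    c    b    a
      0    0    0    0    0    0    0
  a   0    1    1    1    1    1    1
  a   0    1    2    2    2    2    2
  c   0    1    2    2    3    3    3
  b   0    1    2    2    3    4    4
LCS length = dp[4][6] = 4

4


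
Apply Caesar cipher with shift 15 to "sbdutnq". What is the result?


Caesar cipher: shift "sbdutnq" by 15
  's' (pos 18) + 15 = pos 7 = 'h'
  'b' (pos 1) + 15 = pos 16 = 'q'
  'd' (pos 3) + 15 = pos 18 = 's'
  'u' (pos 20) + 15 = pos 9 = 'j'
  't' (pos 19) + 15 = pos 8 = 'i'
  'n' (pos 13) + 15 = pos 2 = 'c'
  'q' (pos 16) + 15 = pos 5 = 'f'
Result: hqsjicf

hqsjicf


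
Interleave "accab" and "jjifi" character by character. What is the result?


Interleaving "accab" and "jjifi":
  Position 0: 'a' from first, 'j' from second => "aj"
  Position 1: 'c' from first, 'j' from second => "cj"
  Position 2: 'c' from first, 'i' from second => "ci"
  Position 3: 'a' from first, 'f' from second => "af"
  Position 4: 'b' from first, 'i' from second => "bi"
Result: ajcjciafbi

ajcjciafbi


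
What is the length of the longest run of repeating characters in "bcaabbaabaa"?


Input: "bcaabbaabaa"
Scanning for longest run:
  Position 1 ('c'): new char, reset run to 1
  Position 2 ('a'): new char, reset run to 1
  Position 3 ('a'): continues run of 'a', length=2
  Position 4 ('b'): new char, reset run to 1
  Position 5 ('b'): continues run of 'b', length=2
  Position 6 ('a'): new char, reset run to 1
  Position 7 ('a'): continues run of 'a', length=2
  Position 8 ('b'): new char, reset run to 1
  Position 9 ('a'): new char, reset run to 1
  Position 10 ('a'): continues run of 'a', length=2
Longest run: 'a' with length 2

2
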